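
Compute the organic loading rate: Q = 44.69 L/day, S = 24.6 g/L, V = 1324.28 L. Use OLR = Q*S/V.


OLR = Q * S / V
= 44.69 * 24.6 / 1324.28
= 0.8302 g/L/day

0.8302 g/L/day


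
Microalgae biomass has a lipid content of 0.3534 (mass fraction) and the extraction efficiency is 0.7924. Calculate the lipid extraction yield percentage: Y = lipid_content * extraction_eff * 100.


Y = lipid_content * extraction_eff * 100
= 0.3534 * 0.7924 * 100
= 28.0034%

28.0034%


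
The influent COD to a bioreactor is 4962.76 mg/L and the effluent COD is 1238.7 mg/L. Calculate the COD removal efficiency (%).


eta = (COD_in - COD_out) / COD_in * 100
= (4962.76 - 1238.7) / 4962.76 * 100
= 75.0401%

75.0401%


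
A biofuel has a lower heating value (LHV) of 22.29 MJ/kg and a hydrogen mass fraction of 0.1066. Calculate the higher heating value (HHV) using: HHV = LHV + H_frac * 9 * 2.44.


HHV = LHV + H_frac * 9 * 2.44
= 22.29 + 0.1066 * 9 * 2.44
= 24.6309 MJ/kg

24.6309 MJ/kg


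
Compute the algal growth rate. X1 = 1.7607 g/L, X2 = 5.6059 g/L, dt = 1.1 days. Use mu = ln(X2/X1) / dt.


mu = ln(X2/X1) / dt
= ln(5.6059/1.7607) / 1.1
= 1.0528 per day

1.0528 per day


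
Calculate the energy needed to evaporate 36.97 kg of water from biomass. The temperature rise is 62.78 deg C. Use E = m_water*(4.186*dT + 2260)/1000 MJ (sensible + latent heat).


E = m_water * (4.186 * dT + 2260) / 1000
= 36.97 * (4.186 * 62.78 + 2260) / 1000
= 93.2678 MJ

93.2678 MJ


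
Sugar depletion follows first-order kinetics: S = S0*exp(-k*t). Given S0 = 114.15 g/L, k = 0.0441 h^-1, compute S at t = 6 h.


S = S0 * exp(-k * t)
S = 114.15 * exp(-0.0441 * 6)
S = 87.6116 g/L

87.6116 g/L


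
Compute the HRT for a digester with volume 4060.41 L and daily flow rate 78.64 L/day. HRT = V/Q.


HRT = V / Q
= 4060.41 / 78.64
= 51.6329 days

51.6329 days


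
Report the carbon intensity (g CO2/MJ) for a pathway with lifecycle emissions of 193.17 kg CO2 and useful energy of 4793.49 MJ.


CI = CO2 * 1000 / E
= 193.17 * 1000 / 4793.49
= 40.2984 g CO2/MJ

40.2984 g CO2/MJ


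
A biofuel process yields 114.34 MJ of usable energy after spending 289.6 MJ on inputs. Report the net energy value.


NEV = E_out - E_in
= 114.34 - 289.6
= -175.2600 MJ

-175.2600 MJ


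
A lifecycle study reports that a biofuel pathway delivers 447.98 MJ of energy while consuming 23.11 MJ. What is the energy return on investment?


EROI = E_out / E_in
= 447.98 / 23.11
= 19.3847

19.3847


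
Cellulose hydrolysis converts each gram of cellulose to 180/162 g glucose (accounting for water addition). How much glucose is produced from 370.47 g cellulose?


glucose = cellulose * 180/162
= 370.47 * 180/162
= 411.6333 g

411.6333 g


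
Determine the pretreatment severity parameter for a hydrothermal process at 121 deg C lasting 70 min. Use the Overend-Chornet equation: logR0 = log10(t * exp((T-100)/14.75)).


logR0 = log10(t * exp((T - 100) / 14.75))
= log10(70 * exp((121 - 100) / 14.75))
= 2.4634

2.4634


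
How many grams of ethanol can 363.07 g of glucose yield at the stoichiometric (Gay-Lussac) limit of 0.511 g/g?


Theoretical ethanol yield: m_EtOH = 0.511 * m_glucose
m_EtOH = 0.511 * 363.07 = 185.5288 g

185.5288 g


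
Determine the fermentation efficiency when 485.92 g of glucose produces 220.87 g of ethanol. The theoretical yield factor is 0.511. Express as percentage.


Fermentation efficiency = (actual / (0.511 * glucose)) * 100
= (220.87 / (0.511 * 485.92)) * 100
= 88.9510%

88.9510%


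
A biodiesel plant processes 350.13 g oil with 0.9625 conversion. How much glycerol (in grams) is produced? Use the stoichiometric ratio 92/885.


glycerol = oil * conv * (92/885)
= 350.13 * 0.9625 * 92 / 885
= 35.0328 g

35.0328 g


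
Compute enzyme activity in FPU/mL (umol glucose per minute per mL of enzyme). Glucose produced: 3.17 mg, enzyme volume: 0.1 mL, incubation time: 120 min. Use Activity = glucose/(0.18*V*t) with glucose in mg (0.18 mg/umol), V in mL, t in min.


Activity = glucose_mg / (0.18 mg/umol * V_mL * t_min)
= 3.17 / (0.18 * 0.1 * 120)
= 1.4676 FPU/mL

1.4676 FPU/mL


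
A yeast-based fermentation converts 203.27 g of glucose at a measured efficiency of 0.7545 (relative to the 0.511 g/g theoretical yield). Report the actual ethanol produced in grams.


Actual ethanol: m = 0.511 * 203.27 * 0.7545
m = 78.3706 g

78.3706 g


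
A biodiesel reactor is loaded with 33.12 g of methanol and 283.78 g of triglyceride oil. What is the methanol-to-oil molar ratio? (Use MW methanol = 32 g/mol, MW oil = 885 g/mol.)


Molar ratio = n_MeOH / n_oil = (MeOH/32) / (oil/885) = (MeOH * 885) / (32 * oil)
= (33.12 * 885) / (32 * 283.78)
= 3.2278

3.2278


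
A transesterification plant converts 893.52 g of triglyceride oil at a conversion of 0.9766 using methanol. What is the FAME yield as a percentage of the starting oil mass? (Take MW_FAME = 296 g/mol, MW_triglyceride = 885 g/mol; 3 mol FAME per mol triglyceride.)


m_FAME = oil * conv * (3 * 296 / 885) = oil * conv * (888/885)
= 893.52 * 0.9766 * 888 / 885
= 875.5696 g
Y = m_FAME / oil * 100 = conv * (888/885) * 100
= 0.9766 * 888 / 885 * 100
= 97.99%

97.99%


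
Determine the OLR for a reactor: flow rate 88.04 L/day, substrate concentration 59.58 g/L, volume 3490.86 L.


OLR = Q * S / V
= 88.04 * 59.58 / 3490.86
= 1.5026 g/L/day

1.5026 g/L/day


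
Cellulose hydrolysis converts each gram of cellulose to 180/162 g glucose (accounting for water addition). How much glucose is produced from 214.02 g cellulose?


glucose = cellulose * 180/162
= 214.02 * 180/162
= 237.8000 g

237.8000 g


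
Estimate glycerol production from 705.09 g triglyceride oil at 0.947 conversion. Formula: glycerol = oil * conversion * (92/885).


glycerol = oil * conv * (92/885)
= 705.09 * 0.947 * 92 / 885
= 69.4127 g

69.4127 g


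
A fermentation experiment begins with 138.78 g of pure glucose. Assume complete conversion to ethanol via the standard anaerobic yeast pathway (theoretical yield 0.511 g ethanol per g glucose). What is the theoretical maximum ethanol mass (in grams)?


Theoretical ethanol yield: m_EtOH = 0.511 * m_glucose
m_EtOH = 0.511 * 138.78 = 70.9166 g

70.9166 g


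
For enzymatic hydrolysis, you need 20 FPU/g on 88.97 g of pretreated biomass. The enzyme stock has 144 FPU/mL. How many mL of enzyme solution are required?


V = dosage * m_sub / activity
V = 20 * 88.97 / 144
V = 12.3569 mL

12.3569 mL


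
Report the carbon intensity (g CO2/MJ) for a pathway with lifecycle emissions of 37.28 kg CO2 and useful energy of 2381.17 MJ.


CI = CO2 * 1000 / E
= 37.28 * 1000 / 2381.17
= 15.6562 g CO2/MJ

15.6562 g CO2/MJ


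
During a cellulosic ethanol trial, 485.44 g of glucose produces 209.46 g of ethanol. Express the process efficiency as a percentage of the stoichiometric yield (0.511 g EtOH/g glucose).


Fermentation efficiency = (actual / (0.511 * glucose)) * 100
= (209.46 / (0.511 * 485.44)) * 100
= 84.4393%

84.4393%


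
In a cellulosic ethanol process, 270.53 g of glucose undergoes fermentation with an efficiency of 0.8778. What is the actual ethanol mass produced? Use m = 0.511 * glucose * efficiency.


Actual ethanol: m = 0.511 * 270.53 * 0.8778
m = 121.3478 g

121.3478 g


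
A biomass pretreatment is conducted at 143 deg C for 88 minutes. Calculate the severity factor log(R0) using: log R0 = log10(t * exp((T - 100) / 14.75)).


logR0 = log10(t * exp((T - 100) / 14.75))
= log10(88 * exp((143 - 100) / 14.75))
= 3.2106

3.2106


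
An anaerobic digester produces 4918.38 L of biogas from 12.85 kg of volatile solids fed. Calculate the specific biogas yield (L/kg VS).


Y = V / VS
= 4918.38 / 12.85
= 382.7533 L/kg VS

382.7533 L/kg VS


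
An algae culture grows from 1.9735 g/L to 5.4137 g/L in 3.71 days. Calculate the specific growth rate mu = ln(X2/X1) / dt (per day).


mu = ln(X2/X1) / dt
= ln(5.4137/1.9735) / 3.71
= 0.2720 per day

0.2720 per day


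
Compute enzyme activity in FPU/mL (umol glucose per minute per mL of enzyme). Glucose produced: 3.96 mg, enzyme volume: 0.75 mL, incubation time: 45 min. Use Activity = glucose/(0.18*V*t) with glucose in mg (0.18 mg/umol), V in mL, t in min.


Activity = glucose_mg / (0.18 mg/umol * V_mL * t_min)
= 3.96 / (0.18 * 0.75 * 45)
= 0.6519 FPU/mL

0.6519 FPU/mL


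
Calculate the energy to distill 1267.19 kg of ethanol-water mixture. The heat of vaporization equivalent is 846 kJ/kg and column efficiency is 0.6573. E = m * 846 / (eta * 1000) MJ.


E = m * 846 / (eta * 1000)
= 1267.19 * 846 / (0.6573 * 1000)
= 1630.9794 MJ

1630.9794 MJ


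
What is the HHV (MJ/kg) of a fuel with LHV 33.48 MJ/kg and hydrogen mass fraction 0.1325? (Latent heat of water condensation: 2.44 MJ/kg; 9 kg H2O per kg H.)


HHV = LHV + H_frac * 9 * 2.44
= 33.48 + 0.1325 * 9 * 2.44
= 36.3897 MJ/kg

36.3897 MJ/kg


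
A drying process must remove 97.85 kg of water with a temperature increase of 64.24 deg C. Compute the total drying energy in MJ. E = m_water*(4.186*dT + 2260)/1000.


E = m_water * (4.186 * dT + 2260) / 1000
= 97.85 * (4.186 * 64.24 + 2260) / 1000
= 247.4537 MJ

247.4537 MJ


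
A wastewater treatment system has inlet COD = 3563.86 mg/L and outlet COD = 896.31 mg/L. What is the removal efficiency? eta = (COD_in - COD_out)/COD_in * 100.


eta = (COD_in - COD_out) / COD_in * 100
= (3563.86 - 896.31) / 3563.86 * 100
= 74.8500%

74.8500%


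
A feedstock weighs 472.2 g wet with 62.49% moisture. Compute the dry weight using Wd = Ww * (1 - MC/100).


Wd = Ww * (1 - MC/100)
= 472.2 * (1 - 62.49/100)
= 177.1222 g

177.1222 g


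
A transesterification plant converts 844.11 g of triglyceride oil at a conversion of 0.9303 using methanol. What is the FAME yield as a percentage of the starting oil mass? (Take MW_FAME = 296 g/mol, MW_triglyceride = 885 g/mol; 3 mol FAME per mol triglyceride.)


m_FAME = oil * conv * (3 * 296 / 885) = oil * conv * (888/885)
= 844.11 * 0.9303 * 888 / 885
= 787.9375 g
Y = m_FAME / oil * 100 = conv * (888/885) * 100
= 0.9303 * 888 / 885 * 100
= 93.35%

93.35%


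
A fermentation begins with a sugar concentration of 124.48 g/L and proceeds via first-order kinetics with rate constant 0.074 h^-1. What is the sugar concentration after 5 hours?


S = S0 * exp(-k * t)
S = 124.48 * exp(-0.074 * 5)
S = 85.9826 g/L

85.9826 g/L


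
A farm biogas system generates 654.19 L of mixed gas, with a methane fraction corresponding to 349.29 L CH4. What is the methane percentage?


CH4% = V_CH4 / V_total * 100
= 349.29 / 654.19 * 100
= 53.3927%

53.3927%


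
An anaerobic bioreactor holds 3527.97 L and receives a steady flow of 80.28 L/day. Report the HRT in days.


HRT = V / Q
= 3527.97 / 80.28
= 43.9458 days

43.9458 days


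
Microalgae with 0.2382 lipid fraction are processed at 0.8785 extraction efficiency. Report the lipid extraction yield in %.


Y = lipid_content * extraction_eff * 100
= 0.2382 * 0.8785 * 100
= 20.9259%

20.9259%


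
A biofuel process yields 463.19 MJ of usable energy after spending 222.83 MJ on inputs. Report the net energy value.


NEV = E_out - E_in
= 463.19 - 222.83
= 240.3600 MJ

240.3600 MJ


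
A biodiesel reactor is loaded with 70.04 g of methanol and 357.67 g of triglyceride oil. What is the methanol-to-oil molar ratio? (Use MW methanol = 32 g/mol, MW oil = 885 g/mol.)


Molar ratio = n_MeOH / n_oil = (MeOH/32) / (oil/885) = (MeOH * 885) / (32 * oil)
= (70.04 * 885) / (32 * 357.67)
= 5.4157

5.4157


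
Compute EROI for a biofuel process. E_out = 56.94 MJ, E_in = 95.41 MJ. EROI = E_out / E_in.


EROI = E_out / E_in
= 56.94 / 95.41
= 0.5968

0.5968


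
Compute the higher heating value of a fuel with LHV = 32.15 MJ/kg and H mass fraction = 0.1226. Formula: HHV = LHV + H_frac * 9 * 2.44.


HHV = LHV + H_frac * 9 * 2.44
= 32.15 + 0.1226 * 9 * 2.44
= 34.8423 MJ/kg

34.8423 MJ/kg


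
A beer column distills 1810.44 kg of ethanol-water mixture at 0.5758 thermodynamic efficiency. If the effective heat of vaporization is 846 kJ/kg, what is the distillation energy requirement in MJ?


E = m * 846 / (eta * 1000)
= 1810.44 * 846 / (0.5758 * 1000)
= 2660.0074 MJ

2660.0074 MJ


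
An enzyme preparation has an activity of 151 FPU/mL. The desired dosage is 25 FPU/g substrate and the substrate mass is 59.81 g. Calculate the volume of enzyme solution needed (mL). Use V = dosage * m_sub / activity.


V = dosage * m_sub / activity
V = 25 * 59.81 / 151
V = 9.9023 mL

9.9023 mL


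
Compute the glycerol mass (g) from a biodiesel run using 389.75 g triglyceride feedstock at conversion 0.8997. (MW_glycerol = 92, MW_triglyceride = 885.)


glycerol = oil * conv * (92/885)
= 389.75 * 0.8997 * 92 / 885
= 36.4526 g

36.4526 g


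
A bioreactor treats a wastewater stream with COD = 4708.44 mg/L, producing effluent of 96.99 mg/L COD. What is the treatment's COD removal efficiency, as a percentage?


eta = (COD_in - COD_out) / COD_in * 100
= (4708.44 - 96.99) / 4708.44 * 100
= 97.9401%

97.9401%


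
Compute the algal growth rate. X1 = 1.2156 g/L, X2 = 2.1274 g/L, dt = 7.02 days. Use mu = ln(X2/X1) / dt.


mu = ln(X2/X1) / dt
= ln(2.1274/1.2156) / 7.02
= 0.0797 per day

0.0797 per day


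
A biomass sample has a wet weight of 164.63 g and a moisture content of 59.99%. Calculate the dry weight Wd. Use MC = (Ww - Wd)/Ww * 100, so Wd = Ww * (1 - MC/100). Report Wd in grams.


Wd = Ww * (1 - MC/100)
= 164.63 * (1 - 59.99/100)
= 65.8685 g

65.8685 g


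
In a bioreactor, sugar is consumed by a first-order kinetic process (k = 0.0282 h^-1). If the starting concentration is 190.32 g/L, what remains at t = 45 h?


S = S0 * exp(-k * t)
S = 190.32 * exp(-0.0282 * 45)
S = 53.5013 g/L

53.5013 g/L


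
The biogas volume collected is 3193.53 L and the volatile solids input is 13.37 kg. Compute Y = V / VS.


Y = V / VS
= 3193.53 / 13.37
= 238.8579 L/kg VS

238.8579 L/kg VS


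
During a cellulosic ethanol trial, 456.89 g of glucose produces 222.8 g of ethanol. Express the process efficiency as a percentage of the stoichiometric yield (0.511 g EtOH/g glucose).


Fermentation efficiency = (actual / (0.511 * glucose)) * 100
= (222.8 / (0.511 * 456.89)) * 100
= 95.4295%

95.4295%


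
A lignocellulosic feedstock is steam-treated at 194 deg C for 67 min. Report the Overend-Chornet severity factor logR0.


logR0 = log10(t * exp((T - 100) / 14.75))
= log10(67 * exp((194 - 100) / 14.75))
= 4.5938

4.5938


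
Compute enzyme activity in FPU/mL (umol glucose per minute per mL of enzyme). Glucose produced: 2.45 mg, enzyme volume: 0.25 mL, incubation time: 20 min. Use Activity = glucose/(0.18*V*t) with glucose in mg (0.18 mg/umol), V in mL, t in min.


Activity = glucose_mg / (0.18 mg/umol * V_mL * t_min)
= 2.45 / (0.18 * 0.25 * 20)
= 2.7222 FPU/mL

2.7222 FPU/mL


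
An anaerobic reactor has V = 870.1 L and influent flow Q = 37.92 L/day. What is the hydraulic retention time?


HRT = V / Q
= 870.1 / 37.92
= 22.9457 days

22.9457 days


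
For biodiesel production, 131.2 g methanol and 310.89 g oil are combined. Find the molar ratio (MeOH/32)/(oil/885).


Molar ratio = n_MeOH / n_oil = (MeOH/32) / (oil/885) = (MeOH * 885) / (32 * oil)
= (131.2 * 885) / (32 * 310.89)
= 11.6713

11.6713


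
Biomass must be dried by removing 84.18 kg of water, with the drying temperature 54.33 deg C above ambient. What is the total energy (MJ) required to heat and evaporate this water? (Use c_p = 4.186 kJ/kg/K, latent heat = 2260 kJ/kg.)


E = m_water * (4.186 * dT + 2260) / 1000
= 84.18 * (4.186 * 54.33 + 2260) / 1000
= 209.3915 MJ

209.3915 MJ


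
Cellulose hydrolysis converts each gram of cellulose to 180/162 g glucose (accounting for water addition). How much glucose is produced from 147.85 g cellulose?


glucose = cellulose * 180/162
= 147.85 * 180/162
= 164.2778 g

164.2778 g


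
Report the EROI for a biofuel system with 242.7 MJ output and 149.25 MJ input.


EROI = E_out / E_in
= 242.7 / 149.25
= 1.6261

1.6261


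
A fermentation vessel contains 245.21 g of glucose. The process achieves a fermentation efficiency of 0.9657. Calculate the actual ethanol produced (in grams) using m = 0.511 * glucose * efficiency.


Actual ethanol: m = 0.511 * 245.21 * 0.9657
m = 121.0044 g

121.0044 g


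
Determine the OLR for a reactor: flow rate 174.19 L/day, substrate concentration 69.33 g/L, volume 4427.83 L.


OLR = Q * S / V
= 174.19 * 69.33 / 4427.83
= 2.7274 g/L/day

2.7274 g/L/day


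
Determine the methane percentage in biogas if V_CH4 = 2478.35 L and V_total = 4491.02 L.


CH4% = V_CH4 / V_total * 100
= 2478.35 / 4491.02 * 100
= 55.1846%

55.1846%


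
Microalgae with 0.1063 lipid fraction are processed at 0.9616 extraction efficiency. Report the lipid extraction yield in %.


Y = lipid_content * extraction_eff * 100
= 0.1063 * 0.9616 * 100
= 10.2218%

10.2218%


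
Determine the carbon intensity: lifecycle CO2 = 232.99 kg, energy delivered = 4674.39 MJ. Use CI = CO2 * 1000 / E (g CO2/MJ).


CI = CO2 * 1000 / E
= 232.99 * 1000 / 4674.39
= 49.8439 g CO2/MJ

49.8439 g CO2/MJ


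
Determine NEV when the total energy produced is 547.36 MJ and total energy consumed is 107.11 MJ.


NEV = E_out - E_in
= 547.36 - 107.11
= 440.2500 MJ

440.2500 MJ


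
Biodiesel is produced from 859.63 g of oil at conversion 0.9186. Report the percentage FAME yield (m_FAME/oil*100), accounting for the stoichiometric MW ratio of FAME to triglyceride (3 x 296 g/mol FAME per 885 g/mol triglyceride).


m_FAME = oil * conv * (3 * 296 / 885) = oil * conv * (888/885)
= 859.63 * 0.9186 * 888 / 885
= 792.3329 g
Y = m_FAME / oil * 100 = conv * (888/885) * 100
= 0.9186 * 888 / 885 * 100
= 92.17%

92.17%


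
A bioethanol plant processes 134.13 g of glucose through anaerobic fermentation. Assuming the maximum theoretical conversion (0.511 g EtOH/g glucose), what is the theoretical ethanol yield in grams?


Theoretical ethanol yield: m_EtOH = 0.511 * m_glucose
m_EtOH = 0.511 * 134.13 = 68.5404 g

68.5404 g


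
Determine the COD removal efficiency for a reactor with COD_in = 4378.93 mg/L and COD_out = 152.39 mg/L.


eta = (COD_in - COD_out) / COD_in * 100
= (4378.93 - 152.39) / 4378.93 * 100
= 96.5199%

96.5199%


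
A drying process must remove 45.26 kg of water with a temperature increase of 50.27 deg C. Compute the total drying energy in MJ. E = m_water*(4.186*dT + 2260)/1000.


E = m_water * (4.186 * dT + 2260) / 1000
= 45.26 * (4.186 * 50.27 + 2260) / 1000
= 111.8117 MJ

111.8117 MJ


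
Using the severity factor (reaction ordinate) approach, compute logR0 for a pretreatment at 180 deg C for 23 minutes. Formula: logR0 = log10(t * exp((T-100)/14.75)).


logR0 = log10(t * exp((T - 100) / 14.75))
= log10(23 * exp((180 - 100) / 14.75))
= 3.7172

3.7172


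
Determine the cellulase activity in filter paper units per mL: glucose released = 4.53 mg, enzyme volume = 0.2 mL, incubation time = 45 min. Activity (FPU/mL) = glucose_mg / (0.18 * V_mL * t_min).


Activity = glucose_mg / (0.18 mg/umol * V_mL * t_min)
= 4.53 / (0.18 * 0.2 * 45)
= 2.7963 FPU/mL

2.7963 FPU/mL


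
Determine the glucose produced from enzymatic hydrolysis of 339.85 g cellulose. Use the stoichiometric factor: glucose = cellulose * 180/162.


glucose = cellulose * 180/162
= 339.85 * 180/162
= 377.6111 g

377.6111 g


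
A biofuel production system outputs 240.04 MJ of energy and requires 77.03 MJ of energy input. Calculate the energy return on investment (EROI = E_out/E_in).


EROI = E_out / E_in
= 240.04 / 77.03
= 3.1162

3.1162


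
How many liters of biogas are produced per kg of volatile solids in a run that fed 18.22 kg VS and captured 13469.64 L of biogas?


Y = V / VS
= 13469.64 / 18.22
= 739.2777 L/kg VS

739.2777 L/kg VS


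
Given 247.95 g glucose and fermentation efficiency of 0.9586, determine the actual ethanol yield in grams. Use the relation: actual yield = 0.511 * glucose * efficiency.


Actual ethanol: m = 0.511 * 247.95 * 0.9586
m = 121.4570 g

121.4570 g


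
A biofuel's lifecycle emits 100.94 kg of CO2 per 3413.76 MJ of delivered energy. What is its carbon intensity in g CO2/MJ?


CI = CO2 * 1000 / E
= 100.94 * 1000 / 3413.76
= 29.5686 g CO2/MJ

29.5686 g CO2/MJ


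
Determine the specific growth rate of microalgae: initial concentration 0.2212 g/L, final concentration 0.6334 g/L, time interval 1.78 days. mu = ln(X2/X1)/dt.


mu = ln(X2/X1) / dt
= ln(0.6334/0.2212) / 1.78
= 0.5910 per day

0.5910 per day


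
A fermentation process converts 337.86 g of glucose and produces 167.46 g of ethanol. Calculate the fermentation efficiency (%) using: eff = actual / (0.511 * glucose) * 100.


Fermentation efficiency = (actual / (0.511 * glucose)) * 100
= (167.46 / (0.511 * 337.86)) * 100
= 96.9959%

96.9959%


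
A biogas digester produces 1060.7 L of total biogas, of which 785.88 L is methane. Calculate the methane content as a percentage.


CH4% = V_CH4 / V_total * 100
= 785.88 / 1060.7 * 100
= 74.0907%

74.0907%


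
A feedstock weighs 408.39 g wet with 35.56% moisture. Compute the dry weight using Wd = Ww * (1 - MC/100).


Wd = Ww * (1 - MC/100)
= 408.39 * (1 - 35.56/100)
= 263.1665 g

263.1665 g


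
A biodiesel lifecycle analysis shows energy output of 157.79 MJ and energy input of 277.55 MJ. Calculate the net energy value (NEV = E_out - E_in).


NEV = E_out - E_in
= 157.79 - 277.55
= -119.7600 MJ

-119.7600 MJ


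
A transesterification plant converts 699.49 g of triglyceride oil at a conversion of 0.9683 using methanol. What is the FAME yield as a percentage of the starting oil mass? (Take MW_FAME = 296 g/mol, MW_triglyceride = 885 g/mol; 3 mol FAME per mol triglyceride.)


m_FAME = oil * conv * (3 * 296 / 885) = oil * conv * (888/885)
= 699.49 * 0.9683 * 888 / 885
= 679.6122 g
Y = m_FAME / oil * 100 = conv * (888/885) * 100
= 0.9683 * 888 / 885 * 100
= 97.16%

97.16%


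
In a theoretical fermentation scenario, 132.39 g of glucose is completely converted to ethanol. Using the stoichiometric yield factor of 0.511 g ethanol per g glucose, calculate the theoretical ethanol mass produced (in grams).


Theoretical ethanol yield: m_EtOH = 0.511 * m_glucose
m_EtOH = 0.511 * 132.39 = 67.6513 g

67.6513 g


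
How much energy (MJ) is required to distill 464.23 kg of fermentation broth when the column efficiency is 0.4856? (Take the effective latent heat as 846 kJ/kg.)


E = m * 846 / (eta * 1000)
= 464.23 * 846 / (0.4856 * 1000)
= 808.7697 MJ

808.7697 MJ


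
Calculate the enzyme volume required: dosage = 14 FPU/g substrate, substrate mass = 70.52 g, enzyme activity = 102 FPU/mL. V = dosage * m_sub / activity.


V = dosage * m_sub / activity
V = 14 * 70.52 / 102
V = 9.6792 mL

9.6792 mL


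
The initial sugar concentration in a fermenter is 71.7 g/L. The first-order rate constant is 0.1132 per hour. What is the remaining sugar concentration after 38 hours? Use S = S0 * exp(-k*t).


S = S0 * exp(-k * t)
S = 71.7 * exp(-0.1132 * 38)
S = 0.9713 g/L

0.9713 g/L


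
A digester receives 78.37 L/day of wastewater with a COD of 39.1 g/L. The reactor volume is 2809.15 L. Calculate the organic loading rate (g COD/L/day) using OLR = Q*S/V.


OLR = Q * S / V
= 78.37 * 39.1 / 2809.15
= 1.0908 g/L/day

1.0908 g/L/day


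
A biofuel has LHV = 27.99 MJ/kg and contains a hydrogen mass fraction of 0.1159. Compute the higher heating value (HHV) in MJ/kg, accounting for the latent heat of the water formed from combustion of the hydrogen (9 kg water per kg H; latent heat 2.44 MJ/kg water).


HHV = LHV + H_frac * 9 * 2.44
= 27.99 + 0.1159 * 9 * 2.44
= 30.5352 MJ/kg

30.5352 MJ/kg


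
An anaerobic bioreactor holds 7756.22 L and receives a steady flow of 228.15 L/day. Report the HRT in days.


HRT = V / Q
= 7756.22 / 228.15
= 33.9961 days

33.9961 days


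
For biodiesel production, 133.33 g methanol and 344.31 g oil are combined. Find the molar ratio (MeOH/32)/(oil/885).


Molar ratio = n_MeOH / n_oil = (MeOH/32) / (oil/885) = (MeOH * 885) / (32 * oil)
= (133.33 * 885) / (32 * 344.31)
= 10.7096

10.7096


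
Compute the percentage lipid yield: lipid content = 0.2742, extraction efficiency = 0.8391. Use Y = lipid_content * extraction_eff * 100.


Y = lipid_content * extraction_eff * 100
= 0.2742 * 0.8391 * 100
= 23.0081%

23.0081%


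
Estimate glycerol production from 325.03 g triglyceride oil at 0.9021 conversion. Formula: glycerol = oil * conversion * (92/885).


glycerol = oil * conv * (92/885)
= 325.03 * 0.9021 * 92 / 885
= 30.4805 g

30.4805 g


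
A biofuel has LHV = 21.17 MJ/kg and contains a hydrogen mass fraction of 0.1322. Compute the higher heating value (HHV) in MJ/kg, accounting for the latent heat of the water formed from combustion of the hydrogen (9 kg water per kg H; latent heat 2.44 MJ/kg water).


HHV = LHV + H_frac * 9 * 2.44
= 21.17 + 0.1322 * 9 * 2.44
= 24.0731 MJ/kg

24.0731 MJ/kg


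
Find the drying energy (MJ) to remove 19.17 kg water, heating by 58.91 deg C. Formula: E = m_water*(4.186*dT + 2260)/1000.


E = m_water * (4.186 * dT + 2260) / 1000
= 19.17 * (4.186 * 58.91 + 2260) / 1000
= 48.0515 MJ

48.0515 MJ


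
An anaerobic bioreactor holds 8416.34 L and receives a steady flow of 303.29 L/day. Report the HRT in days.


HRT = V / Q
= 8416.34 / 303.29
= 27.7501 days

27.7501 days


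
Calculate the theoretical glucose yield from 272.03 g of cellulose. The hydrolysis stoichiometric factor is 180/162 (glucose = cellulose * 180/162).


glucose = cellulose * 180/162
= 272.03 * 180/162
= 302.2556 g

302.2556 g


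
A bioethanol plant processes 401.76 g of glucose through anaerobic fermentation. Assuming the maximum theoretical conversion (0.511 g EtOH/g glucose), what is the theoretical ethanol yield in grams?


Theoretical ethanol yield: m_EtOH = 0.511 * m_glucose
m_EtOH = 0.511 * 401.76 = 205.2994 g

205.2994 g


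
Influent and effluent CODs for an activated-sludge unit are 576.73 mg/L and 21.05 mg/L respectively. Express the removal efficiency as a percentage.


eta = (COD_in - COD_out) / COD_in * 100
= (576.73 - 21.05) / 576.73 * 100
= 96.3501%

96.3501%


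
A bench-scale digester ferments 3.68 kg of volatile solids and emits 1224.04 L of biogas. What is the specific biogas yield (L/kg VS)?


Y = V / VS
= 1224.04 / 3.68
= 332.6196 L/kg VS

332.6196 L/kg VS


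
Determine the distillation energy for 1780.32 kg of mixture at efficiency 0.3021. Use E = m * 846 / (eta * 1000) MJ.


E = m * 846 / (eta * 1000)
= 1780.32 * 846 / (0.3021 * 1000)
= 4985.6032 MJ

4985.6032 MJ


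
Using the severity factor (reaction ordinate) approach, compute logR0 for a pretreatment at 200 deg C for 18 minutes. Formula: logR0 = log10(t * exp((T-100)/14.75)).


logR0 = log10(t * exp((T - 100) / 14.75))
= log10(18 * exp((200 - 100) / 14.75))
= 4.1996

4.1996


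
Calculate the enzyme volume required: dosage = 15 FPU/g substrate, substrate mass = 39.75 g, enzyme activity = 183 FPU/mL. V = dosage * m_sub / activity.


V = dosage * m_sub / activity
V = 15 * 39.75 / 183
V = 3.2582 mL

3.2582 mL


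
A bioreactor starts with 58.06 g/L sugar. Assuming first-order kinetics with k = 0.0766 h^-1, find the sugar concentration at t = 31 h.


S = S0 * exp(-k * t)
S = 58.06 * exp(-0.0766 * 31)
S = 5.4026 g/L

5.4026 g/L


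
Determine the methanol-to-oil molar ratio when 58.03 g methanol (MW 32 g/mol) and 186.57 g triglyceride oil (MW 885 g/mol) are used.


Molar ratio = n_MeOH / n_oil = (MeOH/32) / (oil/885) = (MeOH * 885) / (32 * oil)
= (58.03 * 885) / (32 * 186.57)
= 8.6021

8.6021


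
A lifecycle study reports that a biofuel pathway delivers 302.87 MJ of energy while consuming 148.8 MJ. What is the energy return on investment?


EROI = E_out / E_in
= 302.87 / 148.8
= 2.0354

2.0354


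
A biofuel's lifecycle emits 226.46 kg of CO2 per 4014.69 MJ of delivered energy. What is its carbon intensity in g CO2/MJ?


CI = CO2 * 1000 / E
= 226.46 * 1000 / 4014.69
= 56.4078 g CO2/MJ

56.4078 g CO2/MJ


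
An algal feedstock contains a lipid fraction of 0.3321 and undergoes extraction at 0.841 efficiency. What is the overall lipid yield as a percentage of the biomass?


Y = lipid_content * extraction_eff * 100
= 0.3321 * 0.841 * 100
= 27.9296%

27.9296%


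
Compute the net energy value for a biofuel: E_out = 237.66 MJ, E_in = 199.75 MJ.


NEV = E_out - E_in
= 237.66 - 199.75
= 37.9100 MJ

37.9100 MJ


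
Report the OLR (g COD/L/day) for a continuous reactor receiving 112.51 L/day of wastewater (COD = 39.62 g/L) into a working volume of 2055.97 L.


OLR = Q * S / V
= 112.51 * 39.62 / 2055.97
= 2.1681 g/L/day

2.1681 g/L/day


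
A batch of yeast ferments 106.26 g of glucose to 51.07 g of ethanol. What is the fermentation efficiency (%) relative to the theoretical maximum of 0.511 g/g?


Fermentation efficiency = (actual / (0.511 * glucose)) * 100
= (51.07 / (0.511 * 106.26)) * 100
= 94.0535%

94.0535%


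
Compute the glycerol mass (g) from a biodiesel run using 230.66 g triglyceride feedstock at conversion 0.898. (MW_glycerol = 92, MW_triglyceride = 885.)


glycerol = oil * conv * (92/885)
= 230.66 * 0.898 * 92 / 885
= 21.5324 g

21.5324 g


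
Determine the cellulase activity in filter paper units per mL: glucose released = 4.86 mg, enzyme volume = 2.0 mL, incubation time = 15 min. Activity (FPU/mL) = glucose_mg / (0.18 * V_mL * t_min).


Activity = glucose_mg / (0.18 mg/umol * V_mL * t_min)
= 4.86 / (0.18 * 2.0 * 15)
= 0.9000 FPU/mL

0.9000 FPU/mL


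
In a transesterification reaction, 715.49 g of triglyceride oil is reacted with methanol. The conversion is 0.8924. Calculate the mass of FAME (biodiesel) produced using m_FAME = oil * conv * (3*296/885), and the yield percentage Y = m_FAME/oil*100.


m_FAME = oil * conv * (3 * 296 / 885) = oil * conv * (888/885)
= 715.49 * 0.8924 * 888 / 885
= 640.6677 g
Y = m_FAME / oil * 100 = conv * (888/885) * 100
= 0.8924 * 888 / 885 * 100
= 89.54%

640.6677 g FAME; Y = 89.54%


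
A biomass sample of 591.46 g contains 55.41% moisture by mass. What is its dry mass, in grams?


Wd = Ww * (1 - MC/100)
= 591.46 * (1 - 55.41/100)
= 263.7320 g

263.7320 g


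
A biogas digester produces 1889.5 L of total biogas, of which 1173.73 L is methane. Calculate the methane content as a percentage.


CH4% = V_CH4 / V_total * 100
= 1173.73 / 1889.5 * 100
= 62.1185%

62.1185%


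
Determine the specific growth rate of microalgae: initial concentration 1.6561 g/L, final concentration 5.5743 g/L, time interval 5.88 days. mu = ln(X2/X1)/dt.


mu = ln(X2/X1) / dt
= ln(5.5743/1.6561) / 5.88
= 0.2064 per day

0.2064 per day


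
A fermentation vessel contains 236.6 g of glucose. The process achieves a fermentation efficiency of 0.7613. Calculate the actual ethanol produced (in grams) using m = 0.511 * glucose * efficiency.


Actual ethanol: m = 0.511 * 236.6 * 0.7613
m = 92.0431 g

92.0431 g


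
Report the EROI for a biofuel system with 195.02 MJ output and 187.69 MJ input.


EROI = E_out / E_in
= 195.02 / 187.69
= 1.0391

1.0391


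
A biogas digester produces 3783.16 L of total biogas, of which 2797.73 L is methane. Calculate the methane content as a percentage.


CH4% = V_CH4 / V_total * 100
= 2797.73 / 3783.16 * 100
= 73.9522%

73.9522%


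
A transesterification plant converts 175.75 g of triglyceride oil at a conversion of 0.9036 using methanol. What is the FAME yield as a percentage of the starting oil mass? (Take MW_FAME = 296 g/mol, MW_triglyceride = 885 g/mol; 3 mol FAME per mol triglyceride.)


m_FAME = oil * conv * (3 * 296 / 885) = oil * conv * (888/885)
= 175.75 * 0.9036 * 888 / 885
= 159.3460 g
Y = m_FAME / oil * 100 = conv * (888/885) * 100
= 0.9036 * 888 / 885 * 100
= 90.67%

90.67%


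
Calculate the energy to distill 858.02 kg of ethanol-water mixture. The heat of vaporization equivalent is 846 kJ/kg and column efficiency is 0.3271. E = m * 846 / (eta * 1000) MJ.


E = m * 846 / (eta * 1000)
= 858.02 * 846 / (0.3271 * 1000)
= 2219.1529 MJ

2219.1529 MJ


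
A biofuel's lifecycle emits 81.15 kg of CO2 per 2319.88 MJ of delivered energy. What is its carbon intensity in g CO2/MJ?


CI = CO2 * 1000 / E
= 81.15 * 1000 / 2319.88
= 34.9803 g CO2/MJ

34.9803 g CO2/MJ


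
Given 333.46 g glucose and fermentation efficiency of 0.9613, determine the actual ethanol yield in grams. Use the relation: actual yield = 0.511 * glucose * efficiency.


Actual ethanol: m = 0.511 * 333.46 * 0.9613
m = 163.8037 g

163.8037 g


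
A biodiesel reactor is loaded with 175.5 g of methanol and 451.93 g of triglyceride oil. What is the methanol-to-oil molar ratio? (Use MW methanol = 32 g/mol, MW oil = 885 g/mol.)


Molar ratio = n_MeOH / n_oil = (MeOH/32) / (oil/885) = (MeOH * 885) / (32 * oil)
= (175.5 * 885) / (32 * 451.93)
= 10.7399

10.7399


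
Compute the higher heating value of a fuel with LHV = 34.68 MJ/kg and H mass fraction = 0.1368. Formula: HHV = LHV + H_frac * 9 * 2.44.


HHV = LHV + H_frac * 9 * 2.44
= 34.68 + 0.1368 * 9 * 2.44
= 37.6841 MJ/kg

37.6841 MJ/kg


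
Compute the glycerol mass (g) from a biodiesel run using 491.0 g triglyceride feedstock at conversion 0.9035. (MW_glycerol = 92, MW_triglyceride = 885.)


glycerol = oil * conv * (92/885)
= 491.0 * 0.9035 * 92 / 885
= 46.1163 g

46.1163 g


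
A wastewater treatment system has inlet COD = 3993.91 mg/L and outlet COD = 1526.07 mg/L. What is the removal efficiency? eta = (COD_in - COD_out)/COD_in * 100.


eta = (COD_in - COD_out) / COD_in * 100
= (3993.91 - 1526.07) / 3993.91 * 100
= 61.7901%

61.7901%


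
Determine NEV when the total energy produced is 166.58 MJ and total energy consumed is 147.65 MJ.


NEV = E_out - E_in
= 166.58 - 147.65
= 18.9300 MJ

18.9300 MJ


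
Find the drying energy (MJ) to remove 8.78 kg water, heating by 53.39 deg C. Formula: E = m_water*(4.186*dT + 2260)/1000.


E = m_water * (4.186 * dT + 2260) / 1000
= 8.78 * (4.186 * 53.39 + 2260) / 1000
= 21.8050 MJ

21.8050 MJ


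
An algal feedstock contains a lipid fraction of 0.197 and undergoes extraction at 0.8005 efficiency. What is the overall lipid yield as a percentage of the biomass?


Y = lipid_content * extraction_eff * 100
= 0.197 * 0.8005 * 100
= 15.7698%

15.7698%


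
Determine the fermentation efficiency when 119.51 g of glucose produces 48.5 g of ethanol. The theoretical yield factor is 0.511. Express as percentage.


Fermentation efficiency = (actual / (0.511 * glucose)) * 100
= (48.5 / (0.511 * 119.51)) * 100
= 79.4176%

79.4176%


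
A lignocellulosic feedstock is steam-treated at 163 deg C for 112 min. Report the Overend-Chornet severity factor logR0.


logR0 = log10(t * exp((T - 100) / 14.75))
= log10(112 * exp((163 - 100) / 14.75))
= 3.9042

3.9042


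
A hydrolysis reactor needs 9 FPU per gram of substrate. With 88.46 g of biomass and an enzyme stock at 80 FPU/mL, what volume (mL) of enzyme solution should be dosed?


V = dosage * m_sub / activity
V = 9 * 88.46 / 80
V = 9.9518 mL

9.9518 mL


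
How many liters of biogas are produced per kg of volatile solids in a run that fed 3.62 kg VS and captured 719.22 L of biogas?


Y = V / VS
= 719.22 / 3.62
= 198.6796 L/kg VS

198.6796 L/kg VS


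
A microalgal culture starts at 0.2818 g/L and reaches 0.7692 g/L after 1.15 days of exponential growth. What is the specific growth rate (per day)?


mu = ln(X2/X1) / dt
= ln(0.7692/0.2818) / 1.15
= 0.8732 per day

0.8732 per day


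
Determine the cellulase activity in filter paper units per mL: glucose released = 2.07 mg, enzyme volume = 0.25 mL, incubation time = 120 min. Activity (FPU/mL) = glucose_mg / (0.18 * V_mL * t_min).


Activity = glucose_mg / (0.18 mg/umol * V_mL * t_min)
= 2.07 / (0.18 * 0.25 * 120)
= 0.3833 FPU/mL

0.3833 FPU/mL


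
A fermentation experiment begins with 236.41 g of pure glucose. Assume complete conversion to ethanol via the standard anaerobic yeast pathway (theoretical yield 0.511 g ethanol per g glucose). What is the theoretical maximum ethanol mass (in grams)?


Theoretical ethanol yield: m_EtOH = 0.511 * m_glucose
m_EtOH = 0.511 * 236.41 = 120.8055 g

120.8055 g


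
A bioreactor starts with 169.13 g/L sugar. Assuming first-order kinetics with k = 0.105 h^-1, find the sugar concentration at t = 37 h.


S = S0 * exp(-k * t)
S = 169.13 * exp(-0.105 * 37)
S = 3.4753 g/L

3.4753 g/L


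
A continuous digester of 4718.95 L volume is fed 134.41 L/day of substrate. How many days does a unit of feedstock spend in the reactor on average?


HRT = V / Q
= 4718.95 / 134.41
= 35.1086 days

35.1086 days


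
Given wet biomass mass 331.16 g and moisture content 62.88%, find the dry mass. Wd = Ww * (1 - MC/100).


Wd = Ww * (1 - MC/100)
= 331.16 * (1 - 62.88/100)
= 122.9266 g

122.9266 g


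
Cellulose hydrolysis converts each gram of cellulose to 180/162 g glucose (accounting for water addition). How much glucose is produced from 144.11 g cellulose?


glucose = cellulose * 180/162
= 144.11 * 180/162
= 160.1222 g

160.1222 g


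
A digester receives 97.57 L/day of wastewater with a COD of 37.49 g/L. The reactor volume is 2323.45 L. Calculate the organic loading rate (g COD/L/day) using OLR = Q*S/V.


OLR = Q * S / V
= 97.57 * 37.49 / 2323.45
= 1.5743 g/L/day

1.5743 g/L/day


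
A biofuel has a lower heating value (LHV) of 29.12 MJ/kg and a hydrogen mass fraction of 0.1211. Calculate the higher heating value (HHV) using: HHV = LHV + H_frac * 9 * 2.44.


HHV = LHV + H_frac * 9 * 2.44
= 29.12 + 0.1211 * 9 * 2.44
= 31.7794 MJ/kg

31.7794 MJ/kg


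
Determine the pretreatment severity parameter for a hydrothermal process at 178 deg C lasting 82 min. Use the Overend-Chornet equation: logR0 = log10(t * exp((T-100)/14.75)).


logR0 = log10(t * exp((T - 100) / 14.75))
= log10(82 * exp((178 - 100) / 14.75))
= 4.2104

4.2104


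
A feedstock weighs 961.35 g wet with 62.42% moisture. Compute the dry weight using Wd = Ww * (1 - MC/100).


Wd = Ww * (1 - MC/100)
= 961.35 * (1 - 62.42/100)
= 361.2753 g

361.2753 g


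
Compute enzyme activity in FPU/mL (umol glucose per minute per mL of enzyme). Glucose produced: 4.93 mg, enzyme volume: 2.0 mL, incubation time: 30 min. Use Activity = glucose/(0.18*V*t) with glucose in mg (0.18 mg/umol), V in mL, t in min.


Activity = glucose_mg / (0.18 mg/umol * V_mL * t_min)
= 4.93 / (0.18 * 2.0 * 30)
= 0.4565 FPU/mL

0.4565 FPU/mL


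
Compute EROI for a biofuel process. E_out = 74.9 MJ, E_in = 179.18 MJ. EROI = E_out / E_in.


EROI = E_out / E_in
= 74.9 / 179.18
= 0.4180

0.4180


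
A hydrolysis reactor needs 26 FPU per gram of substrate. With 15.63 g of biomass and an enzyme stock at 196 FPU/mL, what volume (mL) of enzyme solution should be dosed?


V = dosage * m_sub / activity
V = 26 * 15.63 / 196
V = 2.0734 mL

2.0734 mL


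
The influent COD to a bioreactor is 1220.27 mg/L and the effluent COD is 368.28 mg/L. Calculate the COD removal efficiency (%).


eta = (COD_in - COD_out) / COD_in * 100
= (1220.27 - 368.28) / 1220.27 * 100
= 69.8198%

69.8198%


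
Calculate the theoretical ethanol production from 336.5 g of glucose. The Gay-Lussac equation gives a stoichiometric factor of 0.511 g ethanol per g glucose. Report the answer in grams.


Theoretical ethanol yield: m_EtOH = 0.511 * m_glucose
m_EtOH = 0.511 * 336.5 = 171.9515 g

171.9515 g


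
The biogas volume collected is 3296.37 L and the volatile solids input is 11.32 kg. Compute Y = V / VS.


Y = V / VS
= 3296.37 / 11.32
= 291.1988 L/kg VS

291.1988 L/kg VS


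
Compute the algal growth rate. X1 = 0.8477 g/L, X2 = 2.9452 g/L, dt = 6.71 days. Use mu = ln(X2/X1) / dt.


mu = ln(X2/X1) / dt
= ln(2.9452/0.8477) / 6.71
= 0.1856 per day

0.1856 per day
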